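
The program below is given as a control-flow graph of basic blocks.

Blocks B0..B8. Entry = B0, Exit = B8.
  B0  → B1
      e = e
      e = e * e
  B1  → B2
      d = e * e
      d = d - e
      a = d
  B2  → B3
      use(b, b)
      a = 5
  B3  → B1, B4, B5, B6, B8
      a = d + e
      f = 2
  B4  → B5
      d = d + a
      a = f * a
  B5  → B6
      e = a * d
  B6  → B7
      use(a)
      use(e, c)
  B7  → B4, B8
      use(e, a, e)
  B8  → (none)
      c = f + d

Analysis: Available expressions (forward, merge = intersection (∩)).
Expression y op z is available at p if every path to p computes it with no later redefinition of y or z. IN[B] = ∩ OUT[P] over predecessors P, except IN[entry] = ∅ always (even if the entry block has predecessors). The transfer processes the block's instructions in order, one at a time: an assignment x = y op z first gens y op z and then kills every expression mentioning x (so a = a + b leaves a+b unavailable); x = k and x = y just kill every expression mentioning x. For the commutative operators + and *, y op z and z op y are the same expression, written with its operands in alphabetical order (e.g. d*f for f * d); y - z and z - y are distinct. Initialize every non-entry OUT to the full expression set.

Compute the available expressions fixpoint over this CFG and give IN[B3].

Fixpoint table:
  B0:  IN={}  OUT={}
  B1:  IN={}  OUT={e*e}
  B2:  IN={e*e}  OUT={e*e}
  B3:  IN={e*e}  OUT={d+e, e*e}
  B4:  IN={}  OUT={}
  B5:  IN={}  OUT={a*d}
  B6:  IN={}  OUT={}
  B7:  IN={}  OUT={}
  B8:  IN={}  OUT={d+f}

Merge at B3: IN[B3] = OUT[B2] = {e*e}

Answer: {e*e}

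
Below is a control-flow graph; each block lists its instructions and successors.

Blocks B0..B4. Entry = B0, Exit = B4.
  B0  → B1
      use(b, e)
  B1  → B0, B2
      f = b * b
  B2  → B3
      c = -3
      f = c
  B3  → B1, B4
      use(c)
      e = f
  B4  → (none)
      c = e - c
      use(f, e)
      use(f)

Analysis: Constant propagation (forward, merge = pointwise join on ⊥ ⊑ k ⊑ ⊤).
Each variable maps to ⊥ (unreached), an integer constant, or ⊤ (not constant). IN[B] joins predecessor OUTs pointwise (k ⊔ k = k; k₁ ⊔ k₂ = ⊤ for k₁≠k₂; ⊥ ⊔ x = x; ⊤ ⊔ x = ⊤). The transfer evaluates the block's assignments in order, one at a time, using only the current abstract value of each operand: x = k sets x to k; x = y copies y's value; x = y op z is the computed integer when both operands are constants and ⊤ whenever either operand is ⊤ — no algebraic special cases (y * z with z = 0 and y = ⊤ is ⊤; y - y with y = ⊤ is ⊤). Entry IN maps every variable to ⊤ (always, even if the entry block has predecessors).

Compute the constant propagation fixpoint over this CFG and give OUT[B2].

Per-block solution:
  B0:   IN=(all ⊤)   OUT=(all ⊤)
  B1:   IN=(all ⊤)   OUT=(all ⊤)
  B2:   IN=(all ⊤)   OUT={c:-3, f:-3; rest ⊤}
  B3:   IN={c:-3, f:-3; rest ⊤}   OUT={c:-3, e:-3, f:-3; rest ⊤}
  B4:   IN={c:-3, e:-3, f:-3; rest ⊤}   OUT={c:0, e:-3, f:-3; rest ⊤}

Merge at B2: IN[B2] = OUT[B1] = {a: ⊤, b: ⊤, c: ⊤, d: ⊤, e: ⊤, f: ⊤}
Applying B2's transfer function to that IN value gives OUT[B2] (row B2 above).

Answer: {a: ⊤, b: ⊤, c: -3, d: ⊤, e: ⊤, f: -3}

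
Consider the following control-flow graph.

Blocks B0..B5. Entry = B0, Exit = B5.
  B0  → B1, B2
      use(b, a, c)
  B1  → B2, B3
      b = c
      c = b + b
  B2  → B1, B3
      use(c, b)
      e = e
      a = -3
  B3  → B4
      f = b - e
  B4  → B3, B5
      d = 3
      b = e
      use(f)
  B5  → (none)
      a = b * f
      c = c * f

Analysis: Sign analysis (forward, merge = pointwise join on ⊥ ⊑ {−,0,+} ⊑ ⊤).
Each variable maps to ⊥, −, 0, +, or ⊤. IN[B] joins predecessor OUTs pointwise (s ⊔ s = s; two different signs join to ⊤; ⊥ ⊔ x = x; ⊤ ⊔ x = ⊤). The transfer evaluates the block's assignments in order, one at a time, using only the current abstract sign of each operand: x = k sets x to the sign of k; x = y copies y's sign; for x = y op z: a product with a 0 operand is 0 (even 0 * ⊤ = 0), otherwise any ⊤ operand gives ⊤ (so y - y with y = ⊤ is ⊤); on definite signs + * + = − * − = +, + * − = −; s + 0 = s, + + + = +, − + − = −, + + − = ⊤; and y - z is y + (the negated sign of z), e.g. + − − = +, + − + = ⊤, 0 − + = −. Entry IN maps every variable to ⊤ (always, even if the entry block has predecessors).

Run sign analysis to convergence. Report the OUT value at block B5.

Fixpoint table:
  B0:   IN=(all ⊤)   OUT=(all ⊤)
  B1:   IN=(all ⊤)   OUT=(all ⊤)
  B2:   IN=(all ⊤)   OUT={a:-; rest ⊤}
  B3:   IN=(all ⊤)   OUT=(all ⊤)
  B4:   IN=(all ⊤)   OUT={d:+; rest ⊤}
  B5:   IN={d:+; rest ⊤}   OUT={d:+; rest ⊤}

Merge at B5: IN[B5] = OUT[B4] = {a: ⊤, b: ⊤, c: ⊤, d: +, e: ⊤, f: ⊤}
Applying B5's transfer function to that IN value gives OUT[B5] (row B5 above).

Answer: {a: ⊤, b: ⊤, c: ⊤, d: +, e: ⊤, f: ⊤}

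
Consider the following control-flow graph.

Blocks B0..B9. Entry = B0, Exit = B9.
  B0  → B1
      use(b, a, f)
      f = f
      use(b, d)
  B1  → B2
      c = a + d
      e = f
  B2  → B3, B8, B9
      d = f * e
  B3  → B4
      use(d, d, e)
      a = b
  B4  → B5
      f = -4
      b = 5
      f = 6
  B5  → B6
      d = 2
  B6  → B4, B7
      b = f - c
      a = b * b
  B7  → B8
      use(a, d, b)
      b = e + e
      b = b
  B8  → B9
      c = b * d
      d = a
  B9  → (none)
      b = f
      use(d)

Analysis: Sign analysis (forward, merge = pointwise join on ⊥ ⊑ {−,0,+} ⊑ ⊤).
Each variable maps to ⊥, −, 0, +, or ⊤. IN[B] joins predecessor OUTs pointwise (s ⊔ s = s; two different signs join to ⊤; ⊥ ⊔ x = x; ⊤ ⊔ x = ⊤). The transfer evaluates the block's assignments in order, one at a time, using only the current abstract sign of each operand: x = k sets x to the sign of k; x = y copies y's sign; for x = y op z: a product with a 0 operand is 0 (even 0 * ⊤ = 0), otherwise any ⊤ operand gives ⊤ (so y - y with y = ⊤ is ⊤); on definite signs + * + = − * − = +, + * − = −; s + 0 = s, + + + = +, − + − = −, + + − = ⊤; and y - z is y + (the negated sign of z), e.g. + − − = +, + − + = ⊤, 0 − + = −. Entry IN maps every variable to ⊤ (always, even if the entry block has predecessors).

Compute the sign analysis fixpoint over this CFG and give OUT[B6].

Answer: {a: ⊤, b: ⊤, c: ⊤, d: +, e: ⊤, f: +}

Trace:
Fixpoint table:
  B0: | IN=(all ⊤) | OUT=(all ⊤)
  B1: | IN=(all ⊤) | OUT=(all ⊤)
  B2: | IN=(all ⊤) | OUT=(all ⊤)
  B3: | IN=(all ⊤) | OUT=(all ⊤)
  B4: | IN=(all ⊤) | OUT={b:+, f:+; rest ⊤}
  B5: | IN={b:+, f:+; rest ⊤} | OUT={b:+, d:+, f:+; rest ⊤}
  B6: | IN={b:+, d:+, f:+; rest ⊤} | OUT={d:+, f:+; rest ⊤}
  B7: | IN={d:+, f:+; rest ⊤} | OUT={d:+, f:+; rest ⊤}
  B8: | IN=(all ⊤) | OUT=(all ⊤)
  B9: | IN=(all ⊤) | OUT=(all ⊤)

Merge at B6: IN[B6] = OUT[B5] = {a: ⊤, b: +, c: ⊤, d: +, e: ⊤, f: +}
Applying B6's transfer function to that IN value gives OUT[B6] (row B6 above).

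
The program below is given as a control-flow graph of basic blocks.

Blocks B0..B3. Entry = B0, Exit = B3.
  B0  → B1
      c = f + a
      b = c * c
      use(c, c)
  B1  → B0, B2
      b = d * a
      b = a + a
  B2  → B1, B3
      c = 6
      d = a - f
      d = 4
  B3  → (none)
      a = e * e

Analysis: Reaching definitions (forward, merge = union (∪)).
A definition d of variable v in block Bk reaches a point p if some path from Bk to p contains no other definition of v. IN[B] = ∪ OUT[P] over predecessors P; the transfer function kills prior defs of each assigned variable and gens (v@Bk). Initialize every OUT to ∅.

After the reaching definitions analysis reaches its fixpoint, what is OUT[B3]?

Answer: {a@B3, b@B1, c@B2, d@B2}

Derivation:
Fixpoint table:
  B0:   IN={b@B1, c@B0, c@B2, d@B2}   OUT={b@B0, c@B0, d@B2}
  B1:   IN={b@B0, b@B1, c@B0, c@B2, d@B2}   OUT={b@B1, c@B0, c@B2, d@B2}
  B2:   IN={b@B1, c@B0, c@B2, d@B2}   OUT={b@B1, c@B2, d@B2}
  B3:   IN={b@B1, c@B2, d@B2}   OUT={a@B3, b@B1, c@B2, d@B2}

Merge at B3: IN[B3] = OUT[B2] = {b@B1, c@B2, d@B2}
Applying B3's transfer function to that IN value gives OUT[B3] (row B3 above).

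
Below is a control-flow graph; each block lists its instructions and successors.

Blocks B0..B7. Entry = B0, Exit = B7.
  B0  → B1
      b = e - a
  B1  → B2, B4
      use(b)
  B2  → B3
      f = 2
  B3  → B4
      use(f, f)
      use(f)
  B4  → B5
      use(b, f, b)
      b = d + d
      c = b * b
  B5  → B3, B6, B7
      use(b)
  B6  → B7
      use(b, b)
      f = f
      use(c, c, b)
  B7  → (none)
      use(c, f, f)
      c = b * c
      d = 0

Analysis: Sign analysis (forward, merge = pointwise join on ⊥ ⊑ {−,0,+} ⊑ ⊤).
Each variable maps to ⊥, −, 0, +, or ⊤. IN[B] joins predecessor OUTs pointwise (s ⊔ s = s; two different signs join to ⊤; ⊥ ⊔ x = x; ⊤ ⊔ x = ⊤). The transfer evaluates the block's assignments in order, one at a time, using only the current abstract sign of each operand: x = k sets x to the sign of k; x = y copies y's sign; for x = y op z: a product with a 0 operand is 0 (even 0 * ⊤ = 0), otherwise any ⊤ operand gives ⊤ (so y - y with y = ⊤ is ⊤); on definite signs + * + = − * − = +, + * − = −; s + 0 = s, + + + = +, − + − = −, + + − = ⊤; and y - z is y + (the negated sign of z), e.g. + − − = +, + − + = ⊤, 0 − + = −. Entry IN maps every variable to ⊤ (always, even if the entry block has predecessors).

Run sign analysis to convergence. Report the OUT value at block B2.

Answer: {a: ⊤, b: ⊤, c: ⊤, d: ⊤, e: ⊤, f: +}

Derivation:
Converged values:
  B0:  IN=(all ⊤)  OUT=(all ⊤)
  B1:  IN=(all ⊤)  OUT=(all ⊤)
  B2:  IN=(all ⊤)  OUT={f:+; rest ⊤}
  B3:  IN=(all ⊤)  OUT=(all ⊤)
  B4:  IN=(all ⊤)  OUT=(all ⊤)
  B5:  IN=(all ⊤)  OUT=(all ⊤)
  B6:  IN=(all ⊤)  OUT=(all ⊤)
  B7:  IN=(all ⊤)  OUT={d:0; rest ⊤}

Merge at B2: IN[B2] = OUT[B1] = {a: ⊤, b: ⊤, c: ⊤, d: ⊤, e: ⊤, f: ⊤}
Applying B2's transfer function to that IN value gives OUT[B2] (row B2 above).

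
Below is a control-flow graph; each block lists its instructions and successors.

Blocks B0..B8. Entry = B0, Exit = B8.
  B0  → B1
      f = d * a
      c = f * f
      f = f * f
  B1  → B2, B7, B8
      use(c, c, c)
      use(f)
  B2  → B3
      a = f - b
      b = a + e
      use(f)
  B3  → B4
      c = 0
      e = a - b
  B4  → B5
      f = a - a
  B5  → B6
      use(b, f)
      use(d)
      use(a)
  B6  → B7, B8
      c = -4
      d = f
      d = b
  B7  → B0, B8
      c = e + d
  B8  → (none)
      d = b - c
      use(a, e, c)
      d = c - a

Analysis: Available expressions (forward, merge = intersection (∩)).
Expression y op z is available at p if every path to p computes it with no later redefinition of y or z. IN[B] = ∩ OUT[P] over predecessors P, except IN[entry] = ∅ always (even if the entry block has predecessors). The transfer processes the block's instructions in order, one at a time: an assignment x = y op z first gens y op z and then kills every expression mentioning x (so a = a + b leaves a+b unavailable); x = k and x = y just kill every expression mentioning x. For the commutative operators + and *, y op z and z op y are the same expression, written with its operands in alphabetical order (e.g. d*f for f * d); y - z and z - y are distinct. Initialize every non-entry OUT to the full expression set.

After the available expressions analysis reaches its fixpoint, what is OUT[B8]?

Per-block solution:
  B0:  IN={}  OUT={a*d}
  B1:  IN={a*d}  OUT={a*d}
  B2:  IN={a*d}  OUT={a+e}
  B3:  IN={a+e}  OUT={a-b}
  B4:  IN={a-b}  OUT={a-a, a-b}
  B5:  IN={a-a, a-b}  OUT={a-a, a-b}
  B6:  IN={a-a, a-b}  OUT={a-a, a-b}
  B7:  IN={}  OUT={d+e}
  B8:  IN={}  OUT={b-c, c-a}

Merge at B8: IN[B8] = OUT[B1] ∩ OUT[B6] ∩ OUT[B7] = {}
Applying B8's transfer function to that IN value gives OUT[B8] (row B8 above).

Answer: {b-c, c-a}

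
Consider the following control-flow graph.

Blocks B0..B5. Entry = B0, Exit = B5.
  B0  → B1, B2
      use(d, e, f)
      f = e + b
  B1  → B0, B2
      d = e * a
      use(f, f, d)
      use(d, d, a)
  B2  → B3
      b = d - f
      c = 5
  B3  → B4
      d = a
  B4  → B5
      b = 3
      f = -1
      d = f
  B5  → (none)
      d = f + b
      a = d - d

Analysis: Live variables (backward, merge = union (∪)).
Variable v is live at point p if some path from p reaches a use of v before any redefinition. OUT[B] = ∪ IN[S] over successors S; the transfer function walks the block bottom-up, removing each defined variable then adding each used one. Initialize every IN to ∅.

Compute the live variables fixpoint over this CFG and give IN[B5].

Answer: {b, f}

Trace:
Converged values:
  B0:   IN={a, b, d, e, f}   OUT={a, b, d, e, f}
  B1:   IN={a, b, e, f}   OUT={a, b, d, e, f}
  B2:   IN={a, d, f}   OUT={a}
  B3:   IN={a}   OUT={}
  B4:   IN={}   OUT={b, f}
  B5:   IN={b, f}   OUT={}

B5 is the boundary node: OUT[B5] = {}
Applying B5's transfer function to that OUT value gives IN[B5] (row B5 above).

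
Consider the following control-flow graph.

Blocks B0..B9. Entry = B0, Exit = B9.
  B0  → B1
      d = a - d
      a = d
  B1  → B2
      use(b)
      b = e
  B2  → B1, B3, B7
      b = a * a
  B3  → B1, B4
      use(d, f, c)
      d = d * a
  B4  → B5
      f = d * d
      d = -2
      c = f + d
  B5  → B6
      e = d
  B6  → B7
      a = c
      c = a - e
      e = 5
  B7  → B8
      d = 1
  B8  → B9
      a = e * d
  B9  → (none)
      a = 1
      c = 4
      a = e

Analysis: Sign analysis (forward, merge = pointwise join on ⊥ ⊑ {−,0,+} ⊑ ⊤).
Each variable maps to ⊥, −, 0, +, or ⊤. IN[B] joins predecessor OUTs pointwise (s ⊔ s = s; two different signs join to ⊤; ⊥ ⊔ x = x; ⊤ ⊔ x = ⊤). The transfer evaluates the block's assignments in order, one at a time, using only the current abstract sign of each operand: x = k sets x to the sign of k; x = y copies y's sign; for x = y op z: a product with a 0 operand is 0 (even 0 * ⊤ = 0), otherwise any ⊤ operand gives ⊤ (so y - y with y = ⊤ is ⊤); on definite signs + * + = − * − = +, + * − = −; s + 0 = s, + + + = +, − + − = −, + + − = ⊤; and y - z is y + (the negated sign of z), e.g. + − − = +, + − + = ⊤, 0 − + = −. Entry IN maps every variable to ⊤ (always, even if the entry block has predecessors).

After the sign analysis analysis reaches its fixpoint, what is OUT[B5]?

Answer: {a: ⊤, b: ⊤, c: ⊤, d: -, e: -, f: ⊤}

Derivation:
Fixpoint table:
  B0:  IN=(all ⊤)  OUT=(all ⊤)
  B1:  IN=(all ⊤)  OUT=(all ⊤)
  B2:  IN=(all ⊤)  OUT=(all ⊤)
  B3:  IN=(all ⊤)  OUT=(all ⊤)
  B4:  IN=(all ⊤)  OUT={d:-; rest ⊤}
  B5:  IN={d:-; rest ⊤}  OUT={d:-, e:-; rest ⊤}
  B6:  IN={d:-, e:-; rest ⊤}  OUT={d:-, e:+; rest ⊤}
  B7:  IN=(all ⊤)  OUT={d:+; rest ⊤}
  B8:  IN={d:+; rest ⊤}  OUT={d:+; rest ⊤}
  B9:  IN={d:+; rest ⊤}  OUT={c:+, d:+; rest ⊤}

Merge at B5: IN[B5] = OUT[B4] = {a: ⊤, b: ⊤, c: ⊤, d: -, e: ⊤, f: ⊤}
Applying B5's transfer function to that IN value gives OUT[B5] (row B5 above).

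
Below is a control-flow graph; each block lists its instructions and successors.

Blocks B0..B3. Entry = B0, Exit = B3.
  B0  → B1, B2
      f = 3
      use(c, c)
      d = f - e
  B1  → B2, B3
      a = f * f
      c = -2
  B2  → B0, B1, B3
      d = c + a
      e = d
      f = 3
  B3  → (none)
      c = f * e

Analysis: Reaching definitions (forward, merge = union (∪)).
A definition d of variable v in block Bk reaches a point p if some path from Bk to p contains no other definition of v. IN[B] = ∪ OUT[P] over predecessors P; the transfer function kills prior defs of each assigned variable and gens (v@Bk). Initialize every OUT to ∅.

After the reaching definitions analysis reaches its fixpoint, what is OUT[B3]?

Fixpoint table:
  B0:  IN={a@B1, c@B1, d@B2, e@B2, f@B2}  OUT={a@B1, c@B1, d@B0, e@B2, f@B0}
  B1:  IN={a@B1, c@B1, d@B0, d@B2, e@B2, f@B0, f@B2}  OUT={a@B1, c@B1, d@B0, d@B2, e@B2, f@B0, f@B2}
  B2:  IN={a@B1, c@B1, d@B0, d@B2, e@B2, f@B0, f@B2}  OUT={a@B1, c@B1, d@B2, e@B2, f@B2}
  B3:  IN={a@B1, c@B1, d@B0, d@B2, e@B2, f@B0, f@B2}  OUT={a@B1, c@B3, d@B0, d@B2, e@B2, f@B0, f@B2}

Merge at B3: IN[B3] = OUT[B1] ⊔ OUT[B2] = {a@B1, c@B1, d@B0, d@B2, e@B2, f@B0, f@B2}
Applying B3's transfer function to that IN value gives OUT[B3] (row B3 above).

Answer: {a@B1, c@B3, d@B0, d@B2, e@B2, f@B0, f@B2}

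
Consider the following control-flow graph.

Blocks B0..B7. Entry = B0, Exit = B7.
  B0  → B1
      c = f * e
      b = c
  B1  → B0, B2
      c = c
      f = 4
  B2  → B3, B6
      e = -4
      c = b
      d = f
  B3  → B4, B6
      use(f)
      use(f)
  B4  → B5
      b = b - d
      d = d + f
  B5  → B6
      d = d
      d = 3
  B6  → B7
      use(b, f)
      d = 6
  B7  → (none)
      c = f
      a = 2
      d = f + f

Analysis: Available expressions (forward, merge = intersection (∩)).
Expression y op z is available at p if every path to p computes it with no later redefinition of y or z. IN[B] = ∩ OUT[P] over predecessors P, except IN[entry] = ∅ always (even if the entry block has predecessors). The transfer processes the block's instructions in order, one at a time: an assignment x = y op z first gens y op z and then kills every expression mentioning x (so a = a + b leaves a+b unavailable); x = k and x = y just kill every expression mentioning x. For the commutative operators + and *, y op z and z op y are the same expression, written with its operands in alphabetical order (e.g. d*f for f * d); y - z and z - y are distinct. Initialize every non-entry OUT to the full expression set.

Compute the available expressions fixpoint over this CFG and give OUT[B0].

Fixpoint table:
  B0:   IN={}   OUT={e*f}
  B1:   IN={e*f}   OUT={}
  B2:   IN={}   OUT={}
  B3:   IN={}   OUT={}
  B4:   IN={}   OUT={}
  B5:   IN={}   OUT={}
  B6:   IN={}   OUT={}
  B7:   IN={}   OUT={f+f}

Merge at B0 (entry node, so the boundary value {} is joined with the incoming edge(s)): IN[B0] = {} ∩ OUT[B1] = {}
Applying B0's transfer function to that IN value gives OUT[B0] (row B0 above).

Answer: {e*f}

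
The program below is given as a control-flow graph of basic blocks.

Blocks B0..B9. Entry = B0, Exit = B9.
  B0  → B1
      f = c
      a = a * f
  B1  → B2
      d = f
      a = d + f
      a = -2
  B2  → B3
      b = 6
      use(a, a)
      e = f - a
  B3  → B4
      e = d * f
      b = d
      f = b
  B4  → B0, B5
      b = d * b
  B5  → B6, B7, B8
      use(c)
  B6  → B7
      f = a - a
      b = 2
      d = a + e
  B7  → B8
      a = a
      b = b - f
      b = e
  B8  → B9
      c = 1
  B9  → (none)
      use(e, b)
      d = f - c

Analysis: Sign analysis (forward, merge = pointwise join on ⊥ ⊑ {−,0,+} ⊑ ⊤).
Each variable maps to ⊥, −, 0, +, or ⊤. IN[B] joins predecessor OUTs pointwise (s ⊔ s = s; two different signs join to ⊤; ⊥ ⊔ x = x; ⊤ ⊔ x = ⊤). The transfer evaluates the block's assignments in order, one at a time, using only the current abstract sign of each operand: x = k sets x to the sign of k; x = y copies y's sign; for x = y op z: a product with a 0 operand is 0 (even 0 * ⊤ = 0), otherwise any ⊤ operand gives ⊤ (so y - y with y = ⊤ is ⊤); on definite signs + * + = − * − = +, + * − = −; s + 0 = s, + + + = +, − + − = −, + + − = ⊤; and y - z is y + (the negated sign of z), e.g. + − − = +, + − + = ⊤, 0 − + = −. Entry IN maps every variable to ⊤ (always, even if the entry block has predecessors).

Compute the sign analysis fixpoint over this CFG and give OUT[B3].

Converged values:
  B0:  IN=(all ⊤)  OUT=(all ⊤)
  B1:  IN=(all ⊤)  OUT={a:-; rest ⊤}
  B2:  IN={a:-; rest ⊤}  OUT={a:-, b:+; rest ⊤}
  B3:  IN={a:-, b:+; rest ⊤}  OUT={a:-; rest ⊤}
  B4:  IN={a:-; rest ⊤}  OUT={a:-; rest ⊤}
  B5:  IN={a:-; rest ⊤}  OUT={a:-; rest ⊤}
  B6:  IN={a:-; rest ⊤}  OUT={a:-, b:+; rest ⊤}
  B7:  IN={a:-; rest ⊤}  OUT={a:-; rest ⊤}
  B8:  IN={a:-; rest ⊤}  OUT={a:-, c:+; rest ⊤}
  B9:  IN={a:-, c:+; rest ⊤}  OUT={a:-, c:+; rest ⊤}

Merge at B3: IN[B3] = OUT[B2] = {a: -, b: +, c: ⊤, d: ⊤, e: ⊤, f: ⊤}
Applying B3's transfer function to that IN value gives OUT[B3] (row B3 above).

Answer: {a: -, b: ⊤, c: ⊤, d: ⊤, e: ⊤, f: ⊤}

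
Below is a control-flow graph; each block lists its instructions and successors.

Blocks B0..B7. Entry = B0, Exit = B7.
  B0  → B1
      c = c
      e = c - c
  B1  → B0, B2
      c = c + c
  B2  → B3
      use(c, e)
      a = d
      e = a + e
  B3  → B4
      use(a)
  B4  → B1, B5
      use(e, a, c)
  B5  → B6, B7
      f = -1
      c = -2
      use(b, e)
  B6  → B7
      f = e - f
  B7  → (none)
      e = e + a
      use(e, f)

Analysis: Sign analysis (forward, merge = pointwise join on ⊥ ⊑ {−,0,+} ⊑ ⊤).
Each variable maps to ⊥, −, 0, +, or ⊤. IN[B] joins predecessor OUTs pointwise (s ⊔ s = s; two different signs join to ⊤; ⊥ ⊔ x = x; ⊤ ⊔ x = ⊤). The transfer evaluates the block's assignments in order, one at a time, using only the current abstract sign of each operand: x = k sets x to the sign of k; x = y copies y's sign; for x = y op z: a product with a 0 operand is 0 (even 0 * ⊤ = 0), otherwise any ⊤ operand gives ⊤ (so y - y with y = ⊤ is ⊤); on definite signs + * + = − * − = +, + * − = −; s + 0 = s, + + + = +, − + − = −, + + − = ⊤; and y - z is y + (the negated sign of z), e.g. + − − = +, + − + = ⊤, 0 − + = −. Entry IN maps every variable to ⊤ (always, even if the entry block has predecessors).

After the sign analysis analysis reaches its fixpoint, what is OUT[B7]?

Fixpoint table:
  B0: | IN=(all ⊤) | OUT=(all ⊤)
  B1: | IN=(all ⊤) | OUT=(all ⊤)
  B2: | IN=(all ⊤) | OUT=(all ⊤)
  B3: | IN=(all ⊤) | OUT=(all ⊤)
  B4: | IN=(all ⊤) | OUT=(all ⊤)
  B5: | IN=(all ⊤) | OUT={c:-, f:-; rest ⊤}
  B6: | IN={c:-, f:-; rest ⊤} | OUT={c:-; rest ⊤}
  B7: | IN={c:-; rest ⊤} | OUT={c:-; rest ⊤}

Merge at B7: IN[B7] = OUT[B5] ⊔ OUT[B6] = {a: ⊤, b: ⊤, c: -, d: ⊤, e: ⊤, f: ⊤}
Applying B7's transfer function to that IN value gives OUT[B7] (row B7 above).

Answer: {a: ⊤, b: ⊤, c: -, d: ⊤, e: ⊤, f: ⊤}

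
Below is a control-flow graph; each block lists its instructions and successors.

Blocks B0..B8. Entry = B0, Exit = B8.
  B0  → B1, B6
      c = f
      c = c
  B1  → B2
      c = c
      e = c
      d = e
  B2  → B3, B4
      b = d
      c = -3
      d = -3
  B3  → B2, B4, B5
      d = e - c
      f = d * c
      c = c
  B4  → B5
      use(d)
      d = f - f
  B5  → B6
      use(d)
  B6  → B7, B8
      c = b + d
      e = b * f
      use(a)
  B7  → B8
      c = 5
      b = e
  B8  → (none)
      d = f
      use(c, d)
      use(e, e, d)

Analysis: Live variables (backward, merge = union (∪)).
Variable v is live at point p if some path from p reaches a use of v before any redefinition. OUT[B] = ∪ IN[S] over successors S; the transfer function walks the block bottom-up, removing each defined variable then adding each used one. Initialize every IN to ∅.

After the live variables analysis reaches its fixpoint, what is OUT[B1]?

Converged values:
  B0:  IN={a, b, d, f}  OUT={a, b, c, d, f}
  B1:  IN={a, c, f}  OUT={a, d, e, f}
  B2:  IN={a, d, e, f}  OUT={a, b, c, d, e, f}
  B3:  IN={a, b, c, e}  OUT={a, b, d, e, f}
  B4:  IN={a, b, d, f}  OUT={a, b, d, f}
  B5:  IN={a, b, d, f}  OUT={a, b, d, f}
  B6:  IN={a, b, d, f}  OUT={c, e, f}
  B7:  IN={e, f}  OUT={c, e, f}
  B8:  IN={c, e, f}  OUT={}

Merge at B1: OUT[B1] = IN[B2] = {a, d, e, f}

Answer: {a, d, e, f}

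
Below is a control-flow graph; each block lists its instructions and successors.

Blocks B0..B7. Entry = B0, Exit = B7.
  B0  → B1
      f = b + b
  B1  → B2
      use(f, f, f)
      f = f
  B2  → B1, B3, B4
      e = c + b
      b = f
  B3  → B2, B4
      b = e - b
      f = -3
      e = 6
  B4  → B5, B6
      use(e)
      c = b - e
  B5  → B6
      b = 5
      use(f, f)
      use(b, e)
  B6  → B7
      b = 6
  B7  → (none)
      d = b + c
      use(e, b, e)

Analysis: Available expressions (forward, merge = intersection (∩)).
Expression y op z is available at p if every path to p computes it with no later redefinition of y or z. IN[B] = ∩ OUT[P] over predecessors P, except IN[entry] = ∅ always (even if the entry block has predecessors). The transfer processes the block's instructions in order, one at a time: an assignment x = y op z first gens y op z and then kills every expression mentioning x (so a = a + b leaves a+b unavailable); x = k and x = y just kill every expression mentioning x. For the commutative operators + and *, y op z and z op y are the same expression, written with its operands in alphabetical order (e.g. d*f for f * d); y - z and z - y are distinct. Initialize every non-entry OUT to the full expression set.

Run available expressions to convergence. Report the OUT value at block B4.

Per-block solution:
  B0: | IN={} | OUT={b+b}
  B1: | IN={} | OUT={}
  B2: | IN={} | OUT={}
  B3: | IN={} | OUT={}
  B4: | IN={} | OUT={b-e}
  B5: | IN={b-e} | OUT={}
  B6: | IN={} | OUT={}
  B7: | IN={} | OUT={b+c}

Merge at B4: IN[B4] = OUT[B2] ∩ OUT[B3] = {}
Applying B4's transfer function to that IN value gives OUT[B4] (row B4 above).

Answer: {b-e}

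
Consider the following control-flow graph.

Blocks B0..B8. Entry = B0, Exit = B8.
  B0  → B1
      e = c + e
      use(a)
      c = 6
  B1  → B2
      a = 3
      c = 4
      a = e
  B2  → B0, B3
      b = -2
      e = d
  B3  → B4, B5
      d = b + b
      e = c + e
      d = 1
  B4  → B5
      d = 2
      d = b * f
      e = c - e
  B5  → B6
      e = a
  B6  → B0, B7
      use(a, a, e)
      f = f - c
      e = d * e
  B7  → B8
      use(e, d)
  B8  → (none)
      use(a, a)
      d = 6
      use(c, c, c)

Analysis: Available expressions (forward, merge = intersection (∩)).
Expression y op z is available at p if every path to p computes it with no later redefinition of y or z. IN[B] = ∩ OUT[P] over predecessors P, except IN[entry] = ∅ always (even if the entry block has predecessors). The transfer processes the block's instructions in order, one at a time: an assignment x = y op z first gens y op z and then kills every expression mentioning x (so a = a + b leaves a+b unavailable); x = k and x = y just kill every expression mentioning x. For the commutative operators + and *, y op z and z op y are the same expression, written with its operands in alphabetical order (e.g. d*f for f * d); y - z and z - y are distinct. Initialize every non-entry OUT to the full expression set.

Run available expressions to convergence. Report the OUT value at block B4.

Answer: {b*f, b+b}

Working:
Fixpoint table:
  B0:  IN={}  OUT={}
  B1:  IN={}  OUT={}
  B2:  IN={}  OUT={}
  B3:  IN={}  OUT={b+b}
  B4:  IN={b+b}  OUT={b*f, b+b}
  B5:  IN={b+b}  OUT={b+b}
  B6:  IN={b+b}  OUT={b+b}
  B7:  IN={b+b}  OUT={b+b}
  B8:  IN={b+b}  OUT={b+b}

Merge at B4: IN[B4] = OUT[B3] = {b+b}
Applying B4's transfer function to that IN value gives OUT[B4] (row B4 above).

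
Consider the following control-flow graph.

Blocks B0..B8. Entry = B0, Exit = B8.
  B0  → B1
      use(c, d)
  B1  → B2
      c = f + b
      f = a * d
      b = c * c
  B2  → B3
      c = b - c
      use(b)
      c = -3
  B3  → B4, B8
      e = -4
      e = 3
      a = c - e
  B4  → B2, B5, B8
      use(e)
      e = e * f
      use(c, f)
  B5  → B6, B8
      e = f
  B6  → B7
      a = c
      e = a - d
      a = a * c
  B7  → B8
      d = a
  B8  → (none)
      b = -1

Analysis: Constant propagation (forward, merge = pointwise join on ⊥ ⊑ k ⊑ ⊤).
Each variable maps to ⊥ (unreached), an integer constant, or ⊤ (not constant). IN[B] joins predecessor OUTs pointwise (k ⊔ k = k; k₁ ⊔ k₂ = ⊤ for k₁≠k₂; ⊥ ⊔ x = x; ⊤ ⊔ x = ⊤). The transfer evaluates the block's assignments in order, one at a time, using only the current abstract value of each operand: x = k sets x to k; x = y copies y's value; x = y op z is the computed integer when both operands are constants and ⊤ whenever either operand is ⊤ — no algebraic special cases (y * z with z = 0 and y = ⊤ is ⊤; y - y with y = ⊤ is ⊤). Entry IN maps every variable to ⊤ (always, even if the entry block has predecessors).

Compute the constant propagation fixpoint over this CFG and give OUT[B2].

Fixpoint table:
  B0:   IN=(all ⊤)   OUT=(all ⊤)
  B1:   IN=(all ⊤)   OUT=(all ⊤)
  B2:   IN=(all ⊤)   OUT={c:-3; rest ⊤}
  B3:   IN={c:-3; rest ⊤}   OUT={a:-6, c:-3, e:3; rest ⊤}
  B4:   IN={a:-6, c:-3, e:3; rest ⊤}   OUT={a:-6, c:-3; rest ⊤}
  B5:   IN={a:-6, c:-3; rest ⊤}   OUT={a:-6, c:-3; rest ⊤}
  B6:   IN={a:-6, c:-3; rest ⊤}   OUT={a:9, c:-3; rest ⊤}
  B7:   IN={a:9, c:-3; rest ⊤}   OUT={a:9, c:-3, d:9; rest ⊤}
  B8:   IN={c:-3; rest ⊤}   OUT={b:-1, c:-3; rest ⊤}

Merge at B2: IN[B2] = OUT[B1] ⊔ OUT[B4] = {a: ⊤, b: ⊤, c: ⊤, d: ⊤, e: ⊤, f: ⊤}
Applying B2's transfer function to that IN value gives OUT[B2] (row B2 above).

Answer: {a: ⊤, b: ⊤, c: -3, d: ⊤, e: ⊤, f: ⊤}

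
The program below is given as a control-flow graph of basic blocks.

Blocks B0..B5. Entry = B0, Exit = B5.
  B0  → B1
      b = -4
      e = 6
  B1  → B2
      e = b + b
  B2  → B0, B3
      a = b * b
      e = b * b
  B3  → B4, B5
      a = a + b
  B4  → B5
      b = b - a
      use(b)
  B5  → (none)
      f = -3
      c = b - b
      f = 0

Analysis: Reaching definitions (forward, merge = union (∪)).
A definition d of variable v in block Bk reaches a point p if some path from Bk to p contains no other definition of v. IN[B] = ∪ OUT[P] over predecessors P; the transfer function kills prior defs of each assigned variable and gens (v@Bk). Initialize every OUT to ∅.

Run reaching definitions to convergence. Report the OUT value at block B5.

Per-block solution:
  B0:   IN={a@B2, b@B0, e@B2}   OUT={a@B2, b@B0, e@B0}
  B1:   IN={a@B2, b@B0, e@B0}   OUT={a@B2, b@B0, e@B1}
  B2:   IN={a@B2, b@B0, e@B1}   OUT={a@B2, b@B0, e@B2}
  B3:   IN={a@B2, b@B0, e@B2}   OUT={a@B3, b@B0, e@B2}
  B4:   IN={a@B3, b@B0, e@B2}   OUT={a@B3, b@B4, e@B2}
  B5:   IN={a@B3, b@B0, b@B4, e@B2}   OUT={a@B3, b@B0, b@B4, c@B5, e@B2, f@B5}

Merge at B5: IN[B5] = OUT[B3] ⊔ OUT[B4] = {a@B3, b@B0, b@B4, e@B2}
Applying B5's transfer function to that IN value gives OUT[B5] (row B5 above).

Answer: {a@B3, b@B0, b@B4, c@B5, e@B2, f@B5}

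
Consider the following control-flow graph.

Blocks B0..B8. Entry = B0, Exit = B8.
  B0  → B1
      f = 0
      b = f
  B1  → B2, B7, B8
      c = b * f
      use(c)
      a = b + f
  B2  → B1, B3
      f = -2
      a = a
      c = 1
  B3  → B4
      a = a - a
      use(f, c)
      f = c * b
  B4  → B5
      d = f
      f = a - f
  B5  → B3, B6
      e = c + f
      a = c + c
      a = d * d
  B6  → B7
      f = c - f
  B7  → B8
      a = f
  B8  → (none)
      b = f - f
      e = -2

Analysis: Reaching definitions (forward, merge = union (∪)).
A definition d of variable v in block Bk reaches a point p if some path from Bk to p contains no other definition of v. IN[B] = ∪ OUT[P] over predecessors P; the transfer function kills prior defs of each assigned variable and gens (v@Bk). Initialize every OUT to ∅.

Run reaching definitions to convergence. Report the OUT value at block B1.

Fixpoint table:
  B0:   IN={}   OUT={b@B0, f@B0}
  B1:   IN={a@B2, b@B0, c@B2, f@B0, f@B2}   OUT={a@B1, b@B0, c@B1, f@B0, f@B2}
  B2:   IN={a@B1, b@B0, c@B1, f@B0, f@B2}   OUT={a@B2, b@B0, c@B2, f@B2}
  B3:   IN={a@B2, a@B5, b@B0, c@B2, d@B4, e@B5, f@B2, f@B4}   OUT={a@B3, b@B0, c@B2, d@B4, e@B5, f@B3}
  B4:   IN={a@B3, b@B0, c@B2, d@B4, e@B5, f@B3}   OUT={a@B3, b@B0, c@B2, d@B4, e@B5, f@B4}
  B5:   IN={a@B3, b@B0, c@B2, d@B4, e@B5, f@B4}   OUT={a@B5, b@B0, c@B2, d@B4, e@B5, f@B4}
  B6:   IN={a@B5, b@B0, c@B2, d@B4, e@B5, f@B4}   OUT={a@B5, b@B0, c@B2, d@B4, e@B5, f@B6}
  B7:   IN={a@B1, a@B5, b@B0, c@B1, c@B2, d@B4, e@B5, f@B0, f@B2, f@B6}   OUT={a@B7, b@B0, c@B1, c@B2, d@B4, e@B5, f@B0, f@B2, f@B6}
  B8:   IN={a@B1, a@B7, b@B0, c@B1, c@B2, d@B4, e@B5, f@B0, f@B2, f@B6}   OUT={a@B1, a@B7, b@B8, c@B1, c@B2, d@B4, e@B8, f@B0, f@B2, f@B6}

Merge at B1: IN[B1] = OUT[B0] ⊔ OUT[B2] = {a@B2, b@B0, c@B2, f@B0, f@B2}
Applying B1's transfer function to that IN value gives OUT[B1] (row B1 above).

Answer: {a@B1, b@B0, c@B1, f@B0, f@B2}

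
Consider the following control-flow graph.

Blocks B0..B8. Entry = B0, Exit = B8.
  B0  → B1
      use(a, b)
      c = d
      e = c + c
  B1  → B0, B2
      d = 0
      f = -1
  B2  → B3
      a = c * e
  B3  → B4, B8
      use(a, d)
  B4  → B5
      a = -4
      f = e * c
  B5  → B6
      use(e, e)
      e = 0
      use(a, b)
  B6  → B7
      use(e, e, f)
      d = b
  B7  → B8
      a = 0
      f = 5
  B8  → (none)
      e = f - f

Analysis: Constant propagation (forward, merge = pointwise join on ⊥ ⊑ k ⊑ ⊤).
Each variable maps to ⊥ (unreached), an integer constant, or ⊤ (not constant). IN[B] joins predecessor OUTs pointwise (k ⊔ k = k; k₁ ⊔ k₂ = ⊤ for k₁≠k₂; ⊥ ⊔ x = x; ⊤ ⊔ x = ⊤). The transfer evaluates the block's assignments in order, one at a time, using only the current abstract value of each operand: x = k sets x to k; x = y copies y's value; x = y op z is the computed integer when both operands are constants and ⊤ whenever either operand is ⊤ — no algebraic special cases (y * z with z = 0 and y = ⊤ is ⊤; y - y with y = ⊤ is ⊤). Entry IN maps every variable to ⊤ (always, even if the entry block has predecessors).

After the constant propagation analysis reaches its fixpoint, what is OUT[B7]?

Answer: {a: 0, b: ⊤, c: ⊤, d: ⊤, e: 0, f: 5}

Working:
Fixpoint table:
  B0: | IN=(all ⊤) | OUT=(all ⊤)
  B1: | IN=(all ⊤) | OUT={d:0, f:-1; rest ⊤}
  B2: | IN={d:0, f:-1; rest ⊤} | OUT={d:0, f:-1; rest ⊤}
  B3: | IN={d:0, f:-1; rest ⊤} | OUT={d:0, f:-1; rest ⊤}
  B4: | IN={d:0, f:-1; rest ⊤} | OUT={a:-4, d:0; rest ⊤}
  B5: | IN={a:-4, d:0; rest ⊤} | OUT={a:-4, d:0, e:0; rest ⊤}
  B6: | IN={a:-4, d:0, e:0; rest ⊤} | OUT={a:-4, e:0; rest ⊤}
  B7: | IN={a:-4, e:0; rest ⊤} | OUT={a:0, e:0, f:5; rest ⊤}
  B8: | IN=(all ⊤) | OUT=(all ⊤)

Merge at B7: IN[B7] = OUT[B6] = {a: -4, b: ⊤, c: ⊤, d: ⊤, e: 0, f: ⊤}
Applying B7's transfer function to that IN value gives OUT[B7] (row B7 above).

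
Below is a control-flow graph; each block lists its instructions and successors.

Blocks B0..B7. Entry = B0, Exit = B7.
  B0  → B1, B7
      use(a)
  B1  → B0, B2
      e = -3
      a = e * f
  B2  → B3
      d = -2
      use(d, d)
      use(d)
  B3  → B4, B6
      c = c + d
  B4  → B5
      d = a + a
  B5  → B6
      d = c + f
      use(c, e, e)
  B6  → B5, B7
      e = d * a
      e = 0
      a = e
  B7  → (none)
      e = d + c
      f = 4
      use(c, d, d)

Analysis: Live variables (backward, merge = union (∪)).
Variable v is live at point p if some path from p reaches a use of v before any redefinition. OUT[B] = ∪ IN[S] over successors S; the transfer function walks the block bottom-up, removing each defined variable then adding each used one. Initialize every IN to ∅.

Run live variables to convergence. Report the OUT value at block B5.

Answer: {a, c, d, f}

Derivation:
Fixpoint table:
  B0: | IN={a, c, d, f} | OUT={c, d, f}
  B1: | IN={c, d, f} | OUT={a, c, d, e, f}
  B2: | IN={a, c, e, f} | OUT={a, c, d, e, f}
  B3: | IN={a, c, d, e, f} | OUT={a, c, d, e, f}
  B4: | IN={a, c, e, f} | OUT={a, c, e, f}
  B5: | IN={a, c, e, f} | OUT={a, c, d, f}
  B6: | IN={a, c, d, f} | OUT={a, c, d, e, f}
  B7: | IN={c, d} | OUT={}

Merge at B5: OUT[B5] = IN[B6] = {a, c, d, f}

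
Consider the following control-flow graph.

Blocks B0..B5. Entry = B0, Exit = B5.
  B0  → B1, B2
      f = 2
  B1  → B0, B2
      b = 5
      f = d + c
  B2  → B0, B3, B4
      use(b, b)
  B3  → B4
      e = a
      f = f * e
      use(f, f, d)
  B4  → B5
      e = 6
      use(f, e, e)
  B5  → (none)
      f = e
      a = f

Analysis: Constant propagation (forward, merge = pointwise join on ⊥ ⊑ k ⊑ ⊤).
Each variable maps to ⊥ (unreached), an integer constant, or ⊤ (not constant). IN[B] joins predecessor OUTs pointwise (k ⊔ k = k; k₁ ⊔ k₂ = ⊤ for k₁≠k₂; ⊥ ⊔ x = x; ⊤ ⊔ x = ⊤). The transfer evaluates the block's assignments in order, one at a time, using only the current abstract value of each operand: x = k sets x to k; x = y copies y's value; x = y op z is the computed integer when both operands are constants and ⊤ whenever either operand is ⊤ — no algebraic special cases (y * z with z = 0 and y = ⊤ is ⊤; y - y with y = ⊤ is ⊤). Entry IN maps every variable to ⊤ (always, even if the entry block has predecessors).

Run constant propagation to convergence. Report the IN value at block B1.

Converged values:
  B0:  IN=(all ⊤)  OUT={f:2; rest ⊤}
  B1:  IN={f:2; rest ⊤}  OUT={b:5; rest ⊤}
  B2:  IN=(all ⊤)  OUT=(all ⊤)
  B3:  IN=(all ⊤)  OUT=(all ⊤)
  B4:  IN=(all ⊤)  OUT={e:6; rest ⊤}
  B5:  IN={e:6; rest ⊤}  OUT={a:6, e:6, f:6; rest ⊤}

Merge at B1: IN[B1] = OUT[B0] = {a: ⊤, b: ⊤, c: ⊤, d: ⊤, e: ⊤, f: 2}

Answer: {a: ⊤, b: ⊤, c: ⊤, d: ⊤, e: ⊤, f: 2}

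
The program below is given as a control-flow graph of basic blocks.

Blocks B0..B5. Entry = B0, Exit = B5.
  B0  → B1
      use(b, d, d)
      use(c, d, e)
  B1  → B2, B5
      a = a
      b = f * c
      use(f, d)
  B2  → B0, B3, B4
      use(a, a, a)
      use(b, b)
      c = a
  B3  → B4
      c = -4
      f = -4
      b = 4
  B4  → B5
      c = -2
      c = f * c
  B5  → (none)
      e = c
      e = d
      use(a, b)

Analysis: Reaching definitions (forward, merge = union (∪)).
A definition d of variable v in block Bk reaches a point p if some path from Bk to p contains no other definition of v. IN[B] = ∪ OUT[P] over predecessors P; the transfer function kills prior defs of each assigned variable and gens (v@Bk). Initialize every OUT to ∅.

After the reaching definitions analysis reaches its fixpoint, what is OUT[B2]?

Answer: {a@B1, b@B1, c@B2}

Working:
Fixpoint table:
  B0:  IN={a@B1, b@B1, c@B2}  OUT={a@B1, b@B1, c@B2}
  B1:  IN={a@B1, b@B1, c@B2}  OUT={a@B1, b@B1, c@B2}
  B2:  IN={a@B1, b@B1, c@B2}  OUT={a@B1, b@B1, c@B2}
  B3:  IN={a@B1, b@B1, c@B2}  OUT={a@B1, b@B3, c@B3, f@B3}
  B4:  IN={a@B1, b@B1, b@B3, c@B2, c@B3, f@B3}  OUT={a@B1, b@B1, b@B3, c@B4, f@B3}
  B5:  IN={a@B1, b@B1, b@B3, c@B2, c@B4, f@B3}  OUT={a@B1, b@B1, b@B3, c@B2, c@B4, e@B5, f@B3}

Merge at B2: IN[B2] = OUT[B1] = {a@B1, b@B1, c@B2}
Applying B2's transfer function to that IN value gives OUT[B2] (row B2 above).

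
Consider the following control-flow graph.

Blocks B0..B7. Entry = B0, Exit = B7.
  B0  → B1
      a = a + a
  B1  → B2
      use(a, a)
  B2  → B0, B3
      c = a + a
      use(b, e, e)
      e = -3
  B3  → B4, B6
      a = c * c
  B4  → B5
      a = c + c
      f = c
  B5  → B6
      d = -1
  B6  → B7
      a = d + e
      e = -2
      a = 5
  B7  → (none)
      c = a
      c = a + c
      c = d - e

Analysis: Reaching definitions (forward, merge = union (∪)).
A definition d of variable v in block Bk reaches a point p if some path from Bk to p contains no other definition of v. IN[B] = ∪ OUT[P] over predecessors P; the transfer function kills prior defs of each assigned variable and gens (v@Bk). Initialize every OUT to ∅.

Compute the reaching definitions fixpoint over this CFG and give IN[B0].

Answer: {a@B0, c@B2, e@B2}

Trace:
Per-block solution:
  B0:   IN={a@B0, c@B2, e@B2}   OUT={a@B0, c@B2, e@B2}
  B1:   IN={a@B0, c@B2, e@B2}   OUT={a@B0, c@B2, e@B2}
  B2:   IN={a@B0, c@B2, e@B2}   OUT={a@B0, c@B2, e@B2}
  B3:   IN={a@B0, c@B2, e@B2}   OUT={a@B3, c@B2, e@B2}
  B4:   IN={a@B3, c@B2, e@B2}   OUT={a@B4, c@B2, e@B2, f@B4}
  B5:   IN={a@B4, c@B2, e@B2, f@B4}   OUT={a@B4, c@B2, d@B5, e@B2, f@B4}
  B6:   IN={a@B3, a@B4, c@B2, d@B5, e@B2, f@B4}   OUT={a@B6, c@B2, d@B5, e@B6, f@B4}
  B7:   IN={a@B6, c@B2, d@B5, e@B6, f@B4}   OUT={a@B6, c@B7, d@B5, e@B6, f@B4}

Merge at B0 (entry node, so the boundary value {} is joined with the incoming edge(s)): IN[B0] = {} ⊔ OUT[B2] = {a@B0, c@B2, e@B2}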